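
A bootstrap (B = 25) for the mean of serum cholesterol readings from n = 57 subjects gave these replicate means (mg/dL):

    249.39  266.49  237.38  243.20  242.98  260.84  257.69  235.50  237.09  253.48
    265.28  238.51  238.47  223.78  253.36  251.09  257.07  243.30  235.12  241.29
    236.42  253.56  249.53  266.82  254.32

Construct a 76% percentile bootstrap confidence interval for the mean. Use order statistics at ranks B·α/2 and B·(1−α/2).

Sorted replicates: 223.78, 235.12, 235.50, 236.42, 237.09, 237.38, 238.47, 238.51, 241.29, 242.98, 243.20, 243.30, 249.39, 249.53, 251.09, 253.36, 253.48, 253.56, 254.32, 257.07, 257.69, 260.84, 265.28, 266.49, 266.82
α = 0.24; lower rank = 25 × 0.120 = 3; upper rank = 25 × 0.880 = 22.
The 3rd smallest replicate is 235.50; the 22nd is 260.84.

(235.50, 260.84)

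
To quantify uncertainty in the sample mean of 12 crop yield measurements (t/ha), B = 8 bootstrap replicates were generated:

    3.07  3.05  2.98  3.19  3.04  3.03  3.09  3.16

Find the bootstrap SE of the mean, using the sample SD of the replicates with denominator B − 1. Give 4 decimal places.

SE* = 0.0693

Bootstrap SE is the standard deviation of the 8 replicate means.
Mean of replicates: (3.07 + 3.05 + 2.98 + 3.19 + 3.04 + 3.03 + 3.09 + 3.16) / 8 = 24.61000 / 8 = 3.07625
Sum of squared deviations: (−0.00625)² + (−0.02625)² + (−0.09625)² + (+0.11375)² + (−0.03625)² + (−0.04625)² + (+0.01375)² + (+0.08375)² = 0.03359
Variance = 0.03359 / 7 = 0.00480
SE* = √0.00480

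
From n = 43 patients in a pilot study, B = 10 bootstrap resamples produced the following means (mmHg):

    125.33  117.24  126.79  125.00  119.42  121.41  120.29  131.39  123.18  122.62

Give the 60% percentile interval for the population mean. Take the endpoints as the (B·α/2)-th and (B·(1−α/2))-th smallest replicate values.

(119.42, 125.33)

Sorted replicates: 117.24, 119.42, 120.29, 121.41, 122.62, 123.18, 125.00, 125.33, 126.79, 131.39
α = 0.40; lower rank = 10 × 0.200 = 2; upper rank = 10 × 0.800 = 8.
The 2nd smallest replicate is 119.42; the 8th is 125.33.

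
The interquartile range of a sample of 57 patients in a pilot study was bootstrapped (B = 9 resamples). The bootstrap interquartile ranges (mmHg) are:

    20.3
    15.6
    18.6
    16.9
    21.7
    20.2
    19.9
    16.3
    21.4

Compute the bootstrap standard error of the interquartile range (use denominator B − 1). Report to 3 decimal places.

Bootstrap SE is the standard deviation of the 9 replicate interquartile ranges.
Mean of replicates: (20.3 + 15.6 + 18.6 + 16.9 + 21.7 + 20.2 + 19.9 + 16.3 + 21.4) / 9 = 170.9000 / 9 = 18.9889
Sum of squared deviations: (+1.3111)² + (−3.3889)² + (−0.3889)² + (−2.0889)² + (+2.7111)² + (+1.2111)² + (+0.9111)² + (−2.6889)² + (+2.4111)² = 40.4089
Variance = 40.4089 / 8 = 5.0511
SE* = √5.0511

SE* = 2.247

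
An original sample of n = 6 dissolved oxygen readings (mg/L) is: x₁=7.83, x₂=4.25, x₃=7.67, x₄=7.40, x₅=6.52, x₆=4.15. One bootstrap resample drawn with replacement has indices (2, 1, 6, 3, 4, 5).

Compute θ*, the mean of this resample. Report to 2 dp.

Resample values: 4.25, 7.83, 4.15, 7.67, 7.40, 6.52.
Mean = (4.25 + 7.83 + 4.15 + 7.67 + 7.40 + 6.52) / 6 = 37.820 / 6 = 6.30

θ* = 6.30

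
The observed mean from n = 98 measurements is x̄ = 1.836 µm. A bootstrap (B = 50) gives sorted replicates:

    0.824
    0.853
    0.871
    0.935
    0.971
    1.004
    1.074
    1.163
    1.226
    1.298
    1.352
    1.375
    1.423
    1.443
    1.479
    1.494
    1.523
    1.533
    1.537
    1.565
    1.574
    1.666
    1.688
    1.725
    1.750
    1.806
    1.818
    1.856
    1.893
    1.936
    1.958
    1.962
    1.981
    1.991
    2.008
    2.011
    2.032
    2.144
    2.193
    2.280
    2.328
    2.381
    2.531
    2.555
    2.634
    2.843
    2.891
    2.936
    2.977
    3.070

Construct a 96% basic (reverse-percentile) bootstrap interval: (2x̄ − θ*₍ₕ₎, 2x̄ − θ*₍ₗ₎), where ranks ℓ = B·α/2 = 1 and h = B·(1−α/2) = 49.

Percentile endpoints at ranks 1 and 49: θ*₍1₎ = 0.824, θ*₍49₎ = 2.977.
Basic interval reflects these around x̄:
  lower = 2 × 1.836 − 2.977 = 0.695
  upper = 2 × 1.836 − 0.824 = 2.848

(0.695, 2.848)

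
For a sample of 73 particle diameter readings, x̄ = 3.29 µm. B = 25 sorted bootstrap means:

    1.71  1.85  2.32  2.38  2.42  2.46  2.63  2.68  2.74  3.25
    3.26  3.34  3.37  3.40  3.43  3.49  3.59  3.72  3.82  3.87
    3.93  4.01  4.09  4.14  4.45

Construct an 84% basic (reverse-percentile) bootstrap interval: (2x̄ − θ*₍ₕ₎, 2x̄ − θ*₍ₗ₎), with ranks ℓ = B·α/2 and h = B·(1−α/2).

(2.49, 4.73)

Percentile endpoints at ranks 2 and 23: θ*₍2₎ = 1.85, θ*₍23₎ = 4.09.
Basic interval reflects these around x̄:
  lower = 2 × 3.29 − 4.09 = 2.49
  upper = 2 × 3.29 − 1.85 = 4.73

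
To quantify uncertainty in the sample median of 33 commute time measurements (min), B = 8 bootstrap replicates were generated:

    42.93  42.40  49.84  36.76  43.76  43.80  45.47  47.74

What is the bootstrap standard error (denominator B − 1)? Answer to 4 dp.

Bootstrap SE is the standard deviation of the 8 replicate medians.
Mean of replicates: (42.93 + 42.40 + 49.84 + 36.76 + 43.76 + 43.80 + 45.47 + 47.74) / 8 = 352.70000 / 8 = 44.08750
Sum of squared deviations: (−1.15750)² + (−1.68750)² + (+5.75250)² + (−7.32750)² + (−0.32750)² + (−0.28750)² + (+1.38250)² + (+3.65250)² = 106.41295
Variance = 106.41295 / 7 = 15.20185
SE* = √15.20185

SE* = 3.8990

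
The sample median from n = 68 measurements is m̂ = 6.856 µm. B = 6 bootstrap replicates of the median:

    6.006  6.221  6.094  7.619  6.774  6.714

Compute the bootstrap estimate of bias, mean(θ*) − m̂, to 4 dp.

bias = −0.2847

mean(θ*) = (6.006 + 6.221 + 6.094 + 7.619 + 6.774 + 6.714) / 6 = 6.57133
bias = 6.57133 − 6.856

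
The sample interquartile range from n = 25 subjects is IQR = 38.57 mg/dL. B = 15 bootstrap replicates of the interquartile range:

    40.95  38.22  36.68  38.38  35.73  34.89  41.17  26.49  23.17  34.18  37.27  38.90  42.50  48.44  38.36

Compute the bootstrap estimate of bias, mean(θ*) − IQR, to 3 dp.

mean(θ*) = (40.95 + 38.22 + 36.68 + 38.38 + 35.73 + 34.89 + 41.17 + 26.49 + 23.17 + 34.18 + 37.27 + 38.90 + 42.50 + 48.44 + 38.36) / 15 = 37.0220
bias = 37.0220 − 38.57

bias = −1.548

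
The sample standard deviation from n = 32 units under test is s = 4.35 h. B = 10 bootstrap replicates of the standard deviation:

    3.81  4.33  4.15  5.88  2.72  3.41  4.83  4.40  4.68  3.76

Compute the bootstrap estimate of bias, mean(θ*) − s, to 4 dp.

mean(θ*) = (3.81 + 4.33 + 4.15 + 5.88 + 2.72 + 3.41 + 4.83 + 4.40 + 4.68 + 3.76) / 10 = 4.19700
bias = 4.19700 − 4.35

bias = −0.1530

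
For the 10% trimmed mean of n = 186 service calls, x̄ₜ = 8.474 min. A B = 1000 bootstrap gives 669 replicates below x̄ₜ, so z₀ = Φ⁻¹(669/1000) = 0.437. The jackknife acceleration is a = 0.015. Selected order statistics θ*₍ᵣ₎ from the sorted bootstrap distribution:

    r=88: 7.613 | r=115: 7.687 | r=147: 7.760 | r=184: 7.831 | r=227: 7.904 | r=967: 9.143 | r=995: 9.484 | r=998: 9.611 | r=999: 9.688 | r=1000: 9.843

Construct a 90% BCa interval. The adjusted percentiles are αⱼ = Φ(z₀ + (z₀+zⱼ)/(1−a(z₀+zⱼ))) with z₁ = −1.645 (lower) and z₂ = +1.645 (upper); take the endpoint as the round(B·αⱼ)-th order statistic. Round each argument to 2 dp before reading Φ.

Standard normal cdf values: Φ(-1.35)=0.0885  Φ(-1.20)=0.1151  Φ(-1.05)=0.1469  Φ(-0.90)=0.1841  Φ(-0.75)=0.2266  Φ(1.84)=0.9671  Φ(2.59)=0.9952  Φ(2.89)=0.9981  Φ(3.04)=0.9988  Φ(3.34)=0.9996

(7.904, 9.484)

Lower: z₀ + z₁ = 0.437 + (-1.645) = -1.208; 1 − a(z₀+z₁) = 1 − (0.015)(-1.208) = 1.0181; argument = 0.437 + (-1.208)/1.0181 = -0.7495 → -0.75.
α₁ = Φ(-0.75) = 0.2266; rank = round(1000 × 0.2266) = 227; θ*₍227₎ = 7.904.
Upper: z₀ + z₂ = 2.082; 1 − a(z₀+z₂) = 0.9688; argument = 2.5861 → 2.59; α₂ = 0.9952; rank = 995; θ*₍995₎ = 9.484.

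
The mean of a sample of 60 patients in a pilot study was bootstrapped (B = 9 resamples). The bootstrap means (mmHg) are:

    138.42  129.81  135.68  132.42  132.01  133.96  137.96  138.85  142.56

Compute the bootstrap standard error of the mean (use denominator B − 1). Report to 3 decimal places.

SE* = 4.055

Bootstrap SE is the standard deviation of the 9 replicate means.
Mean of replicates: (138.42 + 129.81 + 135.68 + 132.42 + 132.01 + 133.96 + 137.96 + 138.85 + 142.56) / 9 = 1221.6700 / 9 = 135.7411
Sum of squared deviations: (+2.6789)² + (−5.9311)² + (−0.0611)² + (−3.3211)² + (−3.7311)² + (−1.7811)² + (+2.2189)² + (+3.1089)² + (+6.8189)² = 131.5675
Variance = 131.5675 / 8 = 16.4459
SE* = √16.4459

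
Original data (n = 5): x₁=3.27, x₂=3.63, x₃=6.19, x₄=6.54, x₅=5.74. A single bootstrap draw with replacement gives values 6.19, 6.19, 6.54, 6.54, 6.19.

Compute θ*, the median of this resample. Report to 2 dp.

Sorted: 6.19, 6.19, 6.19, 6.54, 6.54
Median = middle value = 6.19

θ* = 6.19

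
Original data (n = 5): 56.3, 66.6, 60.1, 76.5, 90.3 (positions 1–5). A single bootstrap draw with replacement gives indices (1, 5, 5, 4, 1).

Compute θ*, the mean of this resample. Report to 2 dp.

θ* = 73.94

Resample values: 56.3, 90.3, 90.3, 76.5, 56.3.
Mean = (56.3 + 90.3 + 90.3 + 76.5 + 56.3) / 5 = 369.70 / 5 = 73.94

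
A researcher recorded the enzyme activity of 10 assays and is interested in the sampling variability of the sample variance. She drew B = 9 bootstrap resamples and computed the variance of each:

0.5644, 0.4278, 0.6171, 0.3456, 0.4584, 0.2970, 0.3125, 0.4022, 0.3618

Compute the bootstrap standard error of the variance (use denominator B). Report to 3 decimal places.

SE* = 0.104

Bootstrap SE is the standard deviation of the 9 replicate variances.
Mean of replicates: (0.5644 + 0.4278 + 0.6171 + 0.3456 + 0.4584 + 0.2970 + 0.3125 + 0.4022 + 0.3618) / 9 = 3.78680 / 9 = 0.42076
Sum of squared deviations: (+0.14364)² + (+0.00704)² + (+0.19634)² + (−0.07516)² + (+0.03764)² + (−0.12376)² + (−0.10826)² + (−0.01856)² + (−0.05896)² = 0.09715
Variance = 0.09715 / 9 = 0.01079
SE* = √0.01079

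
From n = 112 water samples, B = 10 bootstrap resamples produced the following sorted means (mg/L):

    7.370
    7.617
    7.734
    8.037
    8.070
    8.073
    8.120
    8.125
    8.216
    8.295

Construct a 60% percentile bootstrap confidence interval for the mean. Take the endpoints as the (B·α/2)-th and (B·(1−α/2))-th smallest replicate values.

α = 0.40; lower rank = 10 × 0.200 = 2; upper rank = 10 × 0.800 = 8.
The 2nd smallest replicate is 7.617; the 8th is 8.125.

(7.617, 8.125)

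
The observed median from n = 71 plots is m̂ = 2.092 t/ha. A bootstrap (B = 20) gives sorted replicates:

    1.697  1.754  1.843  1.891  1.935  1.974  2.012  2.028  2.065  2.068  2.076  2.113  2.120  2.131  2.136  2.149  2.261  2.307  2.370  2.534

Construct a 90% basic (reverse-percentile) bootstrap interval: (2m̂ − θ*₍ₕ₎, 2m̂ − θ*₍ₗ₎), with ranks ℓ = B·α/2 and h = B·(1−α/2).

Percentile endpoints at ranks 1 and 19: θ*₍1₎ = 1.697, θ*₍19₎ = 2.370.
Basic interval reflects these around m̂:
  lower = 2 × 2.092 − 2.370 = 1.814
  upper = 2 × 2.092 − 1.697 = 2.487

(1.814, 2.487)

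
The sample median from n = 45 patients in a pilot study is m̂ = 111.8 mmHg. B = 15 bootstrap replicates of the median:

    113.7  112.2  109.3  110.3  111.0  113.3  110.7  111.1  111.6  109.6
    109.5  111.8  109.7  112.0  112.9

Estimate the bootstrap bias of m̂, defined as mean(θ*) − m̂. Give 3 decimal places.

mean(θ*) = (113.7 + 112.2 + 109.3 + 110.3 + 111.0 + 113.3 + 110.7 + 111.1 + 111.6 + 109.6 + 109.5 + 111.8 + 109.7 + 112.0 + 112.9) / 15 = 111.2467
bias = 111.2467 − 111.8

bias = −0.553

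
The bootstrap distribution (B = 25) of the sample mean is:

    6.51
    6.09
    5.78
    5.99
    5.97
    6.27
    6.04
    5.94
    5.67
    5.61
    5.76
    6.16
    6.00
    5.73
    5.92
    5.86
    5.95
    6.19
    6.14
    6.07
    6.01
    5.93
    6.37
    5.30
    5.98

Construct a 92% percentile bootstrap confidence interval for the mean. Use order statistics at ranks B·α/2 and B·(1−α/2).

Sorted replicates: 5.30, 5.61, 5.67, 5.73, 5.76, 5.78, 5.86, 5.92, 5.93, 5.94, 5.95, 5.97, 5.98, 5.99, 6.00, 6.01, 6.04, 6.07, 6.09, 6.14, 6.16, 6.19, 6.27, 6.37, 6.51
α = 0.08; lower rank = 25 × 0.040 = 1; upper rank = 25 × 0.960 = 24.
The 1st smallest replicate is 5.30; the 24th is 6.37.

(5.30, 6.37)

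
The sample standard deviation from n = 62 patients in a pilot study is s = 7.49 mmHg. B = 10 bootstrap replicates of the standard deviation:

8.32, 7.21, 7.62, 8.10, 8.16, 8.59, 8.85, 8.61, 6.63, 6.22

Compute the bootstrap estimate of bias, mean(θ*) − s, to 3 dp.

mean(θ*) = (8.32 + 7.21 + 7.62 + 8.10 + 8.16 + 8.59 + 8.85 + 8.61 + 6.63 + 6.22) / 10 = 7.8310
bias = 7.8310 − 7.49

bias = +0.341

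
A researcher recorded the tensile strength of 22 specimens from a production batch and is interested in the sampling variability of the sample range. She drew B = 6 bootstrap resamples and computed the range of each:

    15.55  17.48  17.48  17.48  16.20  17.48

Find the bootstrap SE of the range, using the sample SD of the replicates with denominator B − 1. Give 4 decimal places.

SE* = 0.8539

Bootstrap SE is the standard deviation of the 6 replicate ranges.
Mean of replicates: (15.55 + 17.48 + 17.48 + 17.48 + 16.20 + 17.48) / 6 = 101.67000 / 6 = 16.94500
Sum of squared deviations: (−1.39500)² + (+0.53500)² + (+0.53500)² + (+0.53500)² + (−0.74500)² + (+0.53500)² = 3.64595
Variance = 3.64595 / 5 = 0.72919
SE* = √0.72919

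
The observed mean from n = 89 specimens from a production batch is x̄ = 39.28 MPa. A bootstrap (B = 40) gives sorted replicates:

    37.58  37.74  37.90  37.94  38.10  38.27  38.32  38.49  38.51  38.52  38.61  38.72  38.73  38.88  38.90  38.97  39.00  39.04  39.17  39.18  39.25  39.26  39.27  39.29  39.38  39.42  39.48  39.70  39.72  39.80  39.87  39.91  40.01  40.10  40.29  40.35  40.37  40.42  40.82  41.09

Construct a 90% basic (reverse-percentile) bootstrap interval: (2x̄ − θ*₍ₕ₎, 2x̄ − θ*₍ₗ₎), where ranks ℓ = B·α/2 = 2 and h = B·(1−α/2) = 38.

Percentile endpoints at ranks 2 and 38: θ*₍2₎ = 37.74, θ*₍38₎ = 40.42.
Basic interval reflects these around x̄:
  lower = 2 × 39.28 − 40.42 = 38.14
  upper = 2 × 39.28 − 37.74 = 40.82

(38.14, 40.82)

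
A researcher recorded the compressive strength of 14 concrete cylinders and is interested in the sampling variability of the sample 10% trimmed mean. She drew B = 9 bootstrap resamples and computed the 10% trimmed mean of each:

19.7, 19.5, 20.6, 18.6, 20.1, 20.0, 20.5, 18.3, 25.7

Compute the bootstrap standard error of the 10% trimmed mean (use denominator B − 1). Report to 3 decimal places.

SE* = 2.159

Bootstrap SE is the standard deviation of the 9 replicate 10% trimmed means.
Mean of replicates: (19.7 + 19.5 + 20.6 + 18.6 + 20.1 + 20.0 + 20.5 + 18.3 + 25.7) / 9 = 183.0000 / 9 = 20.3333
Sum of squared deviations: (−0.6333)² + (−0.8333)² + (+0.2667)² + (−1.7333)² + (−0.2333)² + (−0.3333)² + (+0.1667)² + (−2.0333)² + (+5.3667)² = 37.3000
Variance = 37.3000 / 8 = 4.6625
SE* = √4.6625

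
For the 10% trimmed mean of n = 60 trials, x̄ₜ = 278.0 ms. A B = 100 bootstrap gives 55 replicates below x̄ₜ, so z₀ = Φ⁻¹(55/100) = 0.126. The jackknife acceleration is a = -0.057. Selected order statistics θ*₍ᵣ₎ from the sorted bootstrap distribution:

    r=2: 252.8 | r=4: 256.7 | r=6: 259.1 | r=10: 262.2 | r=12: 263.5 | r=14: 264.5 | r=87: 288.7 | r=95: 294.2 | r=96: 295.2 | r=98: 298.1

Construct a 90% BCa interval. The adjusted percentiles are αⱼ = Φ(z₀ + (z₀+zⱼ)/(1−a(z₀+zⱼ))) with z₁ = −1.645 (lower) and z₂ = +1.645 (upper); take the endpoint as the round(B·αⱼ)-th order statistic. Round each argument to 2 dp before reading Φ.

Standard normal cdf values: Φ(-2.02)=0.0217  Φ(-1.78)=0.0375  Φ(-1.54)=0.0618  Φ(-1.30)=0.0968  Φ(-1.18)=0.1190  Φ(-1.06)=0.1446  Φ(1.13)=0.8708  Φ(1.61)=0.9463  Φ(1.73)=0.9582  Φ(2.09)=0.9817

Lower: z₀ + z₁ = 0.126 + (-1.645) = -1.519; 1 − a(z₀+z₁) = 1 − (-0.057)(-1.519) = 0.9134; argument = 0.126 + (-1.519)/0.9134 = -1.5370 → -1.54.
α₁ = Φ(-1.54) = 0.0618; rank = round(100 × 0.0618) = 6; θ*₍6₎ = 259.1.
Upper: z₀ + z₂ = 1.771; 1 − a(z₀+z₂) = 1.1009; argument = 1.7346 → 1.73; α₂ = 0.9582; rank = 96; θ*₍96₎ = 295.2.

(259.1, 295.2)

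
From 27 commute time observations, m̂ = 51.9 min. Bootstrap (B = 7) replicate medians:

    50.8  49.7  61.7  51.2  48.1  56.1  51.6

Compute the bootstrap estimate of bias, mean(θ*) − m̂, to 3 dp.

bias = +0.843

mean(θ*) = (50.8 + 49.7 + 61.7 + 51.2 + 48.1 + 56.1 + 51.6) / 7 = 52.7429
bias = 52.7429 − 51.9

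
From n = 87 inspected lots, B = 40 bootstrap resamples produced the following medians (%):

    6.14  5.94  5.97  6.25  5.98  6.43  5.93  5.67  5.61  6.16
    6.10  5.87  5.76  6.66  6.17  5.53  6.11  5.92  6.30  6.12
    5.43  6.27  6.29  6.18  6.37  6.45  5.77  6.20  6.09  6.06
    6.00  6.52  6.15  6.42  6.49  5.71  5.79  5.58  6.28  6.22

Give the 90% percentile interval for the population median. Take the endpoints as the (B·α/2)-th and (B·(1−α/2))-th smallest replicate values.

(5.53, 6.49)

Sorted replicates: 5.43, 5.53, 5.58, 5.61, 5.67, 5.71, 5.76, 5.77, 5.79, 5.87, 5.92, 5.93, 5.94, 5.97, 5.98, 6.00, 6.06, 6.09, 6.10, 6.11, 6.12, 6.14, 6.15, 6.16, 6.17, 6.18, 6.20, 6.22, 6.25, 6.27, 6.28, 6.29, 6.30, 6.37, 6.42, 6.43, 6.45, 6.49, 6.52, 6.66
α = 0.10; lower rank = 40 × 0.050 = 2; upper rank = 40 × 0.950 = 38.
The 2nd smallest replicate is 5.53; the 38th is 6.49.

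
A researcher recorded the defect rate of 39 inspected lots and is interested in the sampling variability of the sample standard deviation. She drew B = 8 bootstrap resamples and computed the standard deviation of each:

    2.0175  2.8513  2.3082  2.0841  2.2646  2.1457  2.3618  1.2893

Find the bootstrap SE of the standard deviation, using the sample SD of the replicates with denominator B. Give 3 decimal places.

Bootstrap SE is the standard deviation of the 8 replicate standard deviations.
Mean of replicates: (2.0175 + 2.8513 + 2.3082 + 2.0841 + 2.2646 + 2.1457 + 2.3618 + 1.2893) / 8 = 17.32250 / 8 = 2.16531
Sum of squared deviations: (−0.14781)² + (+0.68599)² + (+0.14289)² + (−0.08121)² + (+0.09929)² + (−0.01961)² + (+0.19649)² + (−0.87601)² = 1.33569
Variance = 1.33569 / 8 = 0.16696
SE* = √0.16696

SE* = 0.409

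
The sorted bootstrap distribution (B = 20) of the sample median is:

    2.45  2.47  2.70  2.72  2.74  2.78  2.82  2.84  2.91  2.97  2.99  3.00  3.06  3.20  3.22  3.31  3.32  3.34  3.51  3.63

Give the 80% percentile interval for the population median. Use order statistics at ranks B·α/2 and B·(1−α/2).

α = 0.20; lower rank = 20 × 0.100 = 2; upper rank = 20 × 0.900 = 18.
The 2nd smallest replicate is 2.47; the 18th is 3.34.

(2.47, 3.34)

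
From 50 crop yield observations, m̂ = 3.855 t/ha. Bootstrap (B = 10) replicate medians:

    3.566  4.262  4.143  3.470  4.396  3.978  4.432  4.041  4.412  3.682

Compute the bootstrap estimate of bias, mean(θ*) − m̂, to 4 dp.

bias = +0.1832

mean(θ*) = (3.566 + 4.262 + 4.143 + 3.470 + 4.396 + 3.978 + 4.432 + 4.041 + 4.412 + 3.682) / 10 = 4.03820
bias = 4.03820 − 3.855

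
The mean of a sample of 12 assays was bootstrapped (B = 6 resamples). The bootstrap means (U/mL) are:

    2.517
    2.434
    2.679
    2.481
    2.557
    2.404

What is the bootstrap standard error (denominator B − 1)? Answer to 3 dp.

SE* = 0.099

Bootstrap SE is the standard deviation of the 6 replicate means.
Mean of replicates: (2.517 + 2.434 + 2.679 + 2.481 + 2.557 + 2.404) / 6 = 15.07200 / 6 = 2.51200
Sum of squared deviations: (+0.00500)² + (−0.07800)² + (+0.16700)² + (−0.03100)² + (+0.04500)² + (−0.10800)² = 0.04865
Variance = 0.04865 / 5 = 0.00973
SE* = √0.00973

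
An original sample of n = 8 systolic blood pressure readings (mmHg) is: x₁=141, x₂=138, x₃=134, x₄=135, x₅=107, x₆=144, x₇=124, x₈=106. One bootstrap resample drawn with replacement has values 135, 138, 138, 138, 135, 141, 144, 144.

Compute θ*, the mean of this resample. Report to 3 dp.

θ* = 139.125

Mean = (135 + 138 + 138 + 138 + 135 + 141 + 144 + 144) / 8 = 1113.0 / 8 = 139.125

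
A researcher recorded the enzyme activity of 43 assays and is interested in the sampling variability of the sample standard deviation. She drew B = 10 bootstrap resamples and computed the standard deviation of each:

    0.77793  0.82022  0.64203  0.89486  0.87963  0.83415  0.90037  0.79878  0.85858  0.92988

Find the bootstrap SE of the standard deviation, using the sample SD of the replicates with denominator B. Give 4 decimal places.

SE* = 0.0784

Bootstrap SE is the standard deviation of the 10 replicate standard deviations.
Mean of replicates: (0.77793 + 0.82022 + 0.64203 + 0.89486 + 0.87963 + 0.83415 + 0.90037 + 0.79878 + 0.85858 + 0.92988) / 10 = 8.336430 / 10 = 0.833643
Sum of squared deviations: (−0.055713)² + (−0.013423)² + (−0.191613)² + (+0.061217)² + (+0.045987)² + (+0.000507)² + (+0.066727)² + (−0.034863)² + (+0.024937)² + (+0.096237)² = 0.061414
Variance = 0.061414 / 10 = 0.006141
SE* = √0.006141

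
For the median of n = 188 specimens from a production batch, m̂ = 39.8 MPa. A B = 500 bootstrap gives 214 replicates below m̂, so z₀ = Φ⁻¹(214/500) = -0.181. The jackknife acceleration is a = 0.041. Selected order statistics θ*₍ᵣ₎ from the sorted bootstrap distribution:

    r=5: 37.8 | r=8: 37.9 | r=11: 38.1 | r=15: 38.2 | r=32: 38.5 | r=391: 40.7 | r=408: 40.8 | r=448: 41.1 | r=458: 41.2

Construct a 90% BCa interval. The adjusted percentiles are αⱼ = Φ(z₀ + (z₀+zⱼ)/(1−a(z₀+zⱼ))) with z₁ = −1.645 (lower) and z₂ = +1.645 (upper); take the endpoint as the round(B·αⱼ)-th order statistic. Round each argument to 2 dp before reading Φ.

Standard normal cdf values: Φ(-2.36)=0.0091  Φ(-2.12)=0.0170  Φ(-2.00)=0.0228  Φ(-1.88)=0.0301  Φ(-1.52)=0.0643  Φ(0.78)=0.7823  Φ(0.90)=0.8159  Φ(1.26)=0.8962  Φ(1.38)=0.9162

Lower: z₀ + z₁ = -0.181 + (-1.645) = -1.826; 1 − a(z₀+z₁) = 1 − (0.041)(-1.826) = 1.0749; argument = -0.181 + (-1.826)/1.0749 = -1.8798 → -1.88.
α₁ = Φ(-1.88) = 0.0301; rank = round(500 × 0.0301) = 15; θ*₍15₎ = 38.2.
Upper: z₀ + z₂ = 1.464; 1 − a(z₀+z₂) = 0.9400; argument = 1.3765 → 1.38; α₂ = 0.9162; rank = 458; θ*₍458₎ = 41.2.

(38.2, 41.2)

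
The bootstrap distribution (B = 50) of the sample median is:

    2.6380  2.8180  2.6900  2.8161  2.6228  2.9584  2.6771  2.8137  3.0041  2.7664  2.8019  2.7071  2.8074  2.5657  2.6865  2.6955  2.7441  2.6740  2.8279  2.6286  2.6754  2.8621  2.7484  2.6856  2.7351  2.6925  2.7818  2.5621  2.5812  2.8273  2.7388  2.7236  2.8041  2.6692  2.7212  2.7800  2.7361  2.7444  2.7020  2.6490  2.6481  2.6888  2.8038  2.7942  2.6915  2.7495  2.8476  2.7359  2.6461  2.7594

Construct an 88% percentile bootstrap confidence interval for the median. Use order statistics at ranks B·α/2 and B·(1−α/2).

(2.5812, 2.8476)

Sorted replicates: 2.5621, 2.5657, 2.5812, 2.6228, 2.6286, 2.6380, 2.6461, 2.6481, 2.6490, 2.6692, 2.6740, 2.6754, 2.6771, 2.6856, 2.6865, 2.6888, 2.6900, 2.6915, 2.6925, 2.6955, 2.7020, 2.7071, 2.7212, 2.7236, 2.7351, 2.7359, 2.7361, 2.7388, 2.7441, 2.7444, 2.7484, 2.7495, 2.7594, 2.7664, 2.7800, 2.7818, 2.7942, 2.8019, 2.8038, 2.8041, 2.8074, 2.8137, 2.8161, 2.8180, 2.8273, 2.8279, 2.8476, 2.8621, 2.9584, 3.0041
α = 0.12; lower rank = 50 × 0.060 = 3; upper rank = 50 × 0.940 = 47.
The 3rd smallest replicate is 2.5812; the 47th is 2.8476.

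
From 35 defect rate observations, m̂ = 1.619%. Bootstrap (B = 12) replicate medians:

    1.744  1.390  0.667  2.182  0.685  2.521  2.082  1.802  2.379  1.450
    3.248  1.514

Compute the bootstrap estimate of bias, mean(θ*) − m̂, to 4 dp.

bias = +0.1863

mean(θ*) = (1.744 + 1.390 + 0.667 + 2.182 + 0.685 + 2.521 + 2.082 + 1.802 + 2.379 + 1.450 + 3.248 + 1.514) / 12 = 1.80533
bias = 1.80533 − 1.619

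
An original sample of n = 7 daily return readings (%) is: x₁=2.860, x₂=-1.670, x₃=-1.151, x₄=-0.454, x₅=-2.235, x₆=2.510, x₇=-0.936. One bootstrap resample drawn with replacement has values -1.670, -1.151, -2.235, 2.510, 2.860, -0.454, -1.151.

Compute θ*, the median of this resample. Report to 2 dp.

Sorted: -2.235, -1.670, -1.151, -1.151, -0.454, 2.510, 2.860
Median = middle value = -1.15

θ* = -1.15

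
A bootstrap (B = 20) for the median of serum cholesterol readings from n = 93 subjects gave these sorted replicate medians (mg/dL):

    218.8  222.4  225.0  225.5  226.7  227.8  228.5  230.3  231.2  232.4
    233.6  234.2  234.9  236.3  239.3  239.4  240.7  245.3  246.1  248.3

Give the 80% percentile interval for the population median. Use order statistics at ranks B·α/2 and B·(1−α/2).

(222.4, 245.3)

α = 0.20; lower rank = 20 × 0.100 = 2; upper rank = 20 × 0.900 = 18.
The 2nd smallest replicate is 222.4; the 18th is 245.3.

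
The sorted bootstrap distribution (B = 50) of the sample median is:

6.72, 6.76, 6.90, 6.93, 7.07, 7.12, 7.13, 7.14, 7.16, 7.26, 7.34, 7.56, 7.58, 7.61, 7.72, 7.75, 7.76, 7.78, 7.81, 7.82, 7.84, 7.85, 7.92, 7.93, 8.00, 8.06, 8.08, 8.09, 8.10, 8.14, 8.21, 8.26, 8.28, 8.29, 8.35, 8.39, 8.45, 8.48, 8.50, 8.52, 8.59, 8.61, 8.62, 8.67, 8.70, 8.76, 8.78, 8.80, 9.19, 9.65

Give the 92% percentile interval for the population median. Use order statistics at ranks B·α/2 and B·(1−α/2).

(6.76, 8.80)

α = 0.08; lower rank = 50 × 0.040 = 2; upper rank = 50 × 0.960 = 48.
The 2nd smallest replicate is 6.76; the 48th is 8.80.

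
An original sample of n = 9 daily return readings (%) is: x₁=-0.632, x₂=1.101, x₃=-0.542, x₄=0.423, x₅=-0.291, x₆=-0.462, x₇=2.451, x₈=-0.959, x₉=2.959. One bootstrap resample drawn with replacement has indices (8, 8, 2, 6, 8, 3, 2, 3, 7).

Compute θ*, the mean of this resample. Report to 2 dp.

θ* = 0.03

Resample values: -0.959, -0.959, 1.101, -0.462, -0.959, -0.542, 1.101, -0.542, 2.451.
Mean = ((-0.959) + (-0.959) + 1.101 + (-0.462) + (-0.959) + (-0.542) + 1.101 + (-0.542) + 2.451) / 9 = 0.2300 / 9 = 0.03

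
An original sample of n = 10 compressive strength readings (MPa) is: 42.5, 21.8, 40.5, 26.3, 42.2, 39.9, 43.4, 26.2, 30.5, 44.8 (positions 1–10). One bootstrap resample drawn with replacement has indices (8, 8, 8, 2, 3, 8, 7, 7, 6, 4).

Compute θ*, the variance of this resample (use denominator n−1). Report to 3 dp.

θ* = 73.963

Resample values: 26.2, 26.2, 26.2, 21.8, 40.5, 26.2, 43.4, 43.4, 39.9, 26.3.
Mean = 32.0100; sum of squared deviations = 665.6690
s² = 665.6690 / 9 = 73.9632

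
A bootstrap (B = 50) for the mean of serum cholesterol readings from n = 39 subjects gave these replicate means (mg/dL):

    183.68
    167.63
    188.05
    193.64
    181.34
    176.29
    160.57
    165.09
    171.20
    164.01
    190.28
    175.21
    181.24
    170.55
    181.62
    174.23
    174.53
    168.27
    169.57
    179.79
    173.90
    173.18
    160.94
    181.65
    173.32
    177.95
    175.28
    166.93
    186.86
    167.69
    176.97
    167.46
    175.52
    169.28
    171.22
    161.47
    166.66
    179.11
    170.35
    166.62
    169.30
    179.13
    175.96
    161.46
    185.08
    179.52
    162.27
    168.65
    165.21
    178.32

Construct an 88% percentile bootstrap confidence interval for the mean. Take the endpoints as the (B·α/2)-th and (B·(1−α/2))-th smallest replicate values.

Sorted replicates: 160.57, 160.94, 161.46, 161.47, 162.27, 164.01, 165.09, 165.21, 166.62, 166.66, 166.93, 167.46, 167.63, 167.69, 168.27, 168.65, 169.28, 169.30, 169.57, 170.35, 170.55, 171.20, 171.22, 173.18, 173.32, 173.90, 174.23, 174.53, 175.21, 175.28, 175.52, 175.96, 176.29, 176.97, 177.95, 178.32, 179.11, 179.13, 179.52, 179.79, 181.24, 181.34, 181.62, 181.65, 183.68, 185.08, 186.86, 188.05, 190.28, 193.64
α = 0.12; lower rank = 50 × 0.060 = 3; upper rank = 50 × 0.940 = 47.
The 3rd smallest replicate is 161.46; the 47th is 186.86.

(161.46, 186.86)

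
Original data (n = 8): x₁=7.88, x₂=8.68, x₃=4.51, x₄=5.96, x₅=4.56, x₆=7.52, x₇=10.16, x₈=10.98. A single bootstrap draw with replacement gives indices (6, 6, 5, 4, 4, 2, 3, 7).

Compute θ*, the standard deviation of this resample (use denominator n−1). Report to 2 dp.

θ* = 1.98

Resample values: 7.52, 7.52, 4.56, 5.96, 5.96, 8.68, 4.51, 10.16.
Mean = 6.8587; sum of squared deviations = 27.5061
s² = 27.5061 / 7 = 3.9294
s = √3.9294 = 1.98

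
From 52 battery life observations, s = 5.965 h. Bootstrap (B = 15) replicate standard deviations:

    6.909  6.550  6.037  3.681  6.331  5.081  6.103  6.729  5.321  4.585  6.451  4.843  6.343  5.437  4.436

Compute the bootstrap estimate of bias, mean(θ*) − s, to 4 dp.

mean(θ*) = (6.909 + 6.550 + 6.037 + 3.681 + 6.331 + 5.081 + 6.103 + 6.729 + 5.321 + 4.585 + 6.451 + 4.843 + 6.343 + 5.437 + 4.436) / 15 = 5.65580
bias = 5.65580 − 5.965

bias = −0.3092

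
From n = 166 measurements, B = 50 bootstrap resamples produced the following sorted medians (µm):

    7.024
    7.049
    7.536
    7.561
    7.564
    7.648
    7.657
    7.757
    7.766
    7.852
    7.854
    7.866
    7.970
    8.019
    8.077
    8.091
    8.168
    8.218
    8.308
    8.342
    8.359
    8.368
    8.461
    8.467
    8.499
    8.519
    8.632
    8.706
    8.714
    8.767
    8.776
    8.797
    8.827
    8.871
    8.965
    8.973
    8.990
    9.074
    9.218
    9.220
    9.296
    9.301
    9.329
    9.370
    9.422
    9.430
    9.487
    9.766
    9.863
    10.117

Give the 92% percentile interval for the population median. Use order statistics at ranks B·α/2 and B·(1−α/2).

(7.049, 9.766)

α = 0.08; lower rank = 50 × 0.040 = 2; upper rank = 50 × 0.960 = 48.
The 2nd smallest replicate is 7.049; the 48th is 9.766.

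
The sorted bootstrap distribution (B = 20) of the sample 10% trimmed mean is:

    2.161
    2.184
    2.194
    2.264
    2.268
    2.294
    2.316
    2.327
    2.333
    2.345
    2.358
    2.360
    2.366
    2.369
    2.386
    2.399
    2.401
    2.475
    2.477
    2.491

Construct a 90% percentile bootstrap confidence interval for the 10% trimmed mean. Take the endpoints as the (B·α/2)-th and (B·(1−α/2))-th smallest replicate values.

α = 0.10; lower rank = 20 × 0.050 = 1; upper rank = 20 × 0.950 = 19.
The 1st smallest replicate is 2.161; the 19th is 2.477.

(2.161, 2.477)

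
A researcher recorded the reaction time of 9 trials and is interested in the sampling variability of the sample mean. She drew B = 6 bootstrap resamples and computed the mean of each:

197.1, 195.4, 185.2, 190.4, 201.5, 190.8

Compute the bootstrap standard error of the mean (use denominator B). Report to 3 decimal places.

SE* = 5.265

Bootstrap SE is the standard deviation of the 6 replicate means.
Mean of replicates: (197.1 + 195.4 + 185.2 + 190.4 + 201.5 + 190.8) / 6 = 1160.4000 / 6 = 193.4000
Sum of squared deviations: (+3.7000)² + (+2.0000)² + (−8.2000)² + (−3.0000)² + (+8.1000)² + (−2.6000)² = 166.3000
Variance = 166.3000 / 6 = 27.7167
SE* = √27.7167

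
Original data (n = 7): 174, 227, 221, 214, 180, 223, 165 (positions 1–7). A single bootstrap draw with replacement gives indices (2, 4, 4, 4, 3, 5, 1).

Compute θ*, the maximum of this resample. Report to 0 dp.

θ* = 227

Resample values: 227, 214, 214, 214, 221, 180, 174.
Maximum = 227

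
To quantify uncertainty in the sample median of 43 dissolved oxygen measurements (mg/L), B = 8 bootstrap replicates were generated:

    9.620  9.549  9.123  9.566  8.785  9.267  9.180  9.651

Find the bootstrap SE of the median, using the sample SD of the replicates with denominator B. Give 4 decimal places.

Bootstrap SE is the standard deviation of the 8 replicate medians.
Mean of replicates: (9.620 + 9.549 + 9.123 + 9.566 + 8.785 + 9.267 + 9.180 + 9.651) / 8 = 74.74100 / 8 = 9.34262
Sum of squared deviations: (+0.27737)² + (+0.20637)² + (−0.21963)² + (+0.22338)² + (−0.55762)² + (−0.07563)² + (−0.16263)² + (+0.30837)² = 0.65587
Variance = 0.65587 / 8 = 0.08198
SE* = √0.08198

SE* = 0.2863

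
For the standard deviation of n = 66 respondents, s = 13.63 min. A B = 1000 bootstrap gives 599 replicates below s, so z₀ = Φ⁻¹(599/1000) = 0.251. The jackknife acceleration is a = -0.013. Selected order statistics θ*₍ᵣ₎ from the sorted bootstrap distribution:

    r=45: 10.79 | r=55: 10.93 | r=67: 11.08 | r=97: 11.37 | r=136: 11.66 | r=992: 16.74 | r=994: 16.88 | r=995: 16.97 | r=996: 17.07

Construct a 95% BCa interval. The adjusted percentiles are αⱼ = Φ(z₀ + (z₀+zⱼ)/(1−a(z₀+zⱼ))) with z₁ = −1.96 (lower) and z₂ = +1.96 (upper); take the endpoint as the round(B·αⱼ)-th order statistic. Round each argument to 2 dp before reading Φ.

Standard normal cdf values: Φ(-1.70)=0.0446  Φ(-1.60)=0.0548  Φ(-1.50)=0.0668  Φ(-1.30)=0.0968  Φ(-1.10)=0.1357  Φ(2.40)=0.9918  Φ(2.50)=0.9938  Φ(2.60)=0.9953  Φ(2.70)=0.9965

(11.08, 16.74)

Lower: z₀ + z₁ = 0.251 + (-1.960) = -1.709; 1 − a(z₀+z₁) = 1 − (-0.013)(-1.709) = 0.9778; argument = 0.251 + (-1.709)/0.9778 = -1.4968 → -1.50.
α₁ = Φ(-1.50) = 0.0668; rank = round(1000 × 0.0668) = 67; θ*₍67₎ = 11.08.
Upper: z₀ + z₂ = 2.211; 1 − a(z₀+z₂) = 1.0287; argument = 2.4002 → 2.40; α₂ = 0.9918; rank = 992; θ*₍992₎ = 16.74.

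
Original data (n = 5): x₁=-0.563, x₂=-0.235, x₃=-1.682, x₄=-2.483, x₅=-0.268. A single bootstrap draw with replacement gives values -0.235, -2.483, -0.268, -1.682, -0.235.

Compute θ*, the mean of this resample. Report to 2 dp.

Mean = ((-0.235) + (-2.483) + (-0.268) + (-1.682) + (-0.235)) / 5 = -4.9030 / 5 = -0.98

θ* = -0.98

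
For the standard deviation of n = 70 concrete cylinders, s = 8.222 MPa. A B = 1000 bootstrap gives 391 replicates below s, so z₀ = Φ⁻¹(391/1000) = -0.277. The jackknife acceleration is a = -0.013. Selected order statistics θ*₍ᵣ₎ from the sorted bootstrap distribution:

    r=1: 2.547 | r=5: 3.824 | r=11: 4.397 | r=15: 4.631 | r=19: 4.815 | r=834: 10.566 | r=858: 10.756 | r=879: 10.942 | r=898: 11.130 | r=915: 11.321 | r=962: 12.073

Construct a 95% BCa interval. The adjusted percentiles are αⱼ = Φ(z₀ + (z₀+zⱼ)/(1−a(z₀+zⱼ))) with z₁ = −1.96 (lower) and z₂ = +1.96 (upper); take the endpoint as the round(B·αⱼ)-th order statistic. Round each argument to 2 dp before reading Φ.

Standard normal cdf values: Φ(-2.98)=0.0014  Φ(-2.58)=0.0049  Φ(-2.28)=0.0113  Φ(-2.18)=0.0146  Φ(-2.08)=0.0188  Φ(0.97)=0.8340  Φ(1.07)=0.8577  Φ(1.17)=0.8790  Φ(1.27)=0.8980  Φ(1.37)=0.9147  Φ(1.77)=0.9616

Lower: z₀ + z₁ = -0.277 + (-1.960) = -2.237; 1 − a(z₀+z₁) = 1 − (-0.013)(-2.237) = 0.9709; argument = -0.277 + (-2.237)/0.9709 = -2.5810 → -2.58.
α₁ = Φ(-2.58) = 0.0049; rank = round(1000 × 0.0049) = 5; θ*₍5₎ = 3.824.
Upper: z₀ + z₂ = 1.683; 1 − a(z₀+z₂) = 1.0219; argument = 1.3700 → 1.37; α₂ = 0.9147; rank = 915; θ*₍915₎ = 11.321.

(3.824, 11.321)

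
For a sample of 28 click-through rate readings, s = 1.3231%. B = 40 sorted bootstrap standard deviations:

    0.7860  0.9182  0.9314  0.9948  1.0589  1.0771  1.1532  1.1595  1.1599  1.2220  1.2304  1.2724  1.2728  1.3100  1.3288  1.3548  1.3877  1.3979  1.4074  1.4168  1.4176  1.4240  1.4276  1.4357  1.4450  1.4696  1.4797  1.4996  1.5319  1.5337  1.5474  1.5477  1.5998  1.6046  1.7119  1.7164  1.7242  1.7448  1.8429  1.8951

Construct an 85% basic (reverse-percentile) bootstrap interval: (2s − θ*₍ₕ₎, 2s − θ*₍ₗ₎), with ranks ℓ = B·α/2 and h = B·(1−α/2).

(0.9220, 1.7148)

Percentile endpoints at ranks 3 and 37: θ*₍3₎ = 0.9314, θ*₍37₎ = 1.7242.
Basic interval reflects these around s:
  lower = 2 × 1.3231 − 1.7242 = 0.9220
  upper = 2 × 1.3231 − 0.9314 = 1.7148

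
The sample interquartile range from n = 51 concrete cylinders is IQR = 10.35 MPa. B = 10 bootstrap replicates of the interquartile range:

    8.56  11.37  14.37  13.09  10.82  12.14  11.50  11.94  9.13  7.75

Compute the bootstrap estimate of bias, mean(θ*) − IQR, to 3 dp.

mean(θ*) = (8.56 + 11.37 + 14.37 + 13.09 + 10.82 + 12.14 + 11.50 + 11.94 + 9.13 + 7.75) / 10 = 11.0670
bias = 11.0670 − 10.35

bias = +0.717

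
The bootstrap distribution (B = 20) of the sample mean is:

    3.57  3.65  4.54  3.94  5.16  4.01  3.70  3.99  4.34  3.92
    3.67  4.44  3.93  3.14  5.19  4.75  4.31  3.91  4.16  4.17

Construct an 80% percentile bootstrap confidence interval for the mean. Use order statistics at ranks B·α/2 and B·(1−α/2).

Sorted replicates: 3.14, 3.57, 3.65, 3.67, 3.70, 3.91, 3.92, 3.93, 3.94, 3.99, 4.01, 4.16, 4.17, 4.31, 4.34, 4.44, 4.54, 4.75, 5.16, 5.19
α = 0.20; lower rank = 20 × 0.100 = 2; upper rank = 20 × 0.900 = 18.
The 2nd smallest replicate is 3.57; the 18th is 4.75.

(3.57, 4.75)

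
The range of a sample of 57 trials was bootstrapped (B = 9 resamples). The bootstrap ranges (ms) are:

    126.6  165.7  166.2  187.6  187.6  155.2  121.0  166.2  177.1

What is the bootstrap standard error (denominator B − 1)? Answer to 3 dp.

SE* = 23.889

Bootstrap SE is the standard deviation of the 9 replicate ranges.
Mean of replicates: (126.6 + 165.7 + 166.2 + 187.6 + 187.6 + 155.2 + 121.0 + 166.2 + 177.1) / 9 = 1453.2000 / 9 = 161.4667
Sum of squared deviations: (−34.8667)² + (+4.2333)² + (+4.7333)² + (+26.1333)² + (+26.1333)² + (−6.2667)² + (−40.4667)² + (+4.7333)² + (+15.6333)² = 4565.5400
Variance = 4565.5400 / 8 = 570.6925
SE* = √570.6925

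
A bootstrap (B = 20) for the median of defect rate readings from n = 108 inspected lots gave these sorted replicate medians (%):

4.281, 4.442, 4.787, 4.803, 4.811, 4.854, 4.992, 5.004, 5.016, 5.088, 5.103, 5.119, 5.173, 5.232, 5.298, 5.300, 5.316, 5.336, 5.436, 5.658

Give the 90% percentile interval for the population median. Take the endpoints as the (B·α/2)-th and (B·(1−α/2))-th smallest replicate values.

α = 0.10; lower rank = 20 × 0.050 = 1; upper rank = 20 × 0.950 = 19.
The 1st smallest replicate is 4.281; the 19th is 5.436.

(4.281, 5.436)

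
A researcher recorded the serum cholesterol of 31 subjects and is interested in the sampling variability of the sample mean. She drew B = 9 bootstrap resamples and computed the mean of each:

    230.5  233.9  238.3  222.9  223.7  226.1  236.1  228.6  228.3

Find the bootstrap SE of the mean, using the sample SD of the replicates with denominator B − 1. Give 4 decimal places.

Bootstrap SE is the standard deviation of the 9 replicate means.
Mean of replicates: (230.5 + 233.9 + 238.3 + 222.9 + 223.7 + 226.1 + 236.1 + 228.6 + 228.3) / 9 = 2068.40000 / 9 = 229.82222
Sum of squared deviations: (+0.67778)² + (+4.07778)² + (+8.47778)² + (−6.92222)² + (−6.12222)² + (−3.72222)² + (+6.27778)² + (−1.22222)² + (−1.52222)² = 231.43556
Variance = 231.43556 / 8 = 28.92944
SE* = √28.92944

SE* = 5.3786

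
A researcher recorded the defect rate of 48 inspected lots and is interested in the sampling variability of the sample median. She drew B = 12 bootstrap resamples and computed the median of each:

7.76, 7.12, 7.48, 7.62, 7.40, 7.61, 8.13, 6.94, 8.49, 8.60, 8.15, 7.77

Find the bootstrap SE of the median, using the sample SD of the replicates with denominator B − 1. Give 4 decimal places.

Bootstrap SE is the standard deviation of the 12 replicate medians.
Mean of replicates: (7.76 + 7.12 + 7.48 + 7.62 + 7.40 + 7.61 + 8.13 + 6.94 + 8.49 + 8.60 + 8.15 + 7.77) / 12 = 93.07000 / 12 = 7.75583
Sum of squared deviations: (+0.00417)² + (−0.63583)² + (−0.27583)² + (−0.13583)² + (−0.35583)² + (−0.14583)² + (+0.37417)² + (−0.81583)² + (+0.73417)² + (+0.84417)² + (+0.39417)² + (+0.01417)² = 2.85949
Variance = 2.85949 / 11 = 0.25995
SE* = √0.25995

SE* = 0.5099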